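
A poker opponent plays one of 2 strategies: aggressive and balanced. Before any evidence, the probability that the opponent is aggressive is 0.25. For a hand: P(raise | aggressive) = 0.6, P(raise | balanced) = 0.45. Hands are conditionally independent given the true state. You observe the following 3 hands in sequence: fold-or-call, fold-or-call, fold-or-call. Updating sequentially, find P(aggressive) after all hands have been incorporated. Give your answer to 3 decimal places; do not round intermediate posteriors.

0.114

After 'fold-or-call': P(aggressive) = 0.4·0.2500 / (0.4·0.2500 + 0.55·0.7500) ≈ 0.1951
After 'fold-or-call': P(aggressive) = 0.4·0.1951 / (0.4·0.1951 + 0.55·0.8049) ≈ 0.1499
After 'fold-or-call': P(aggressive) = 0.4·0.1499 / (0.4·0.1499 + 0.55·0.8501) ≈ 0.1137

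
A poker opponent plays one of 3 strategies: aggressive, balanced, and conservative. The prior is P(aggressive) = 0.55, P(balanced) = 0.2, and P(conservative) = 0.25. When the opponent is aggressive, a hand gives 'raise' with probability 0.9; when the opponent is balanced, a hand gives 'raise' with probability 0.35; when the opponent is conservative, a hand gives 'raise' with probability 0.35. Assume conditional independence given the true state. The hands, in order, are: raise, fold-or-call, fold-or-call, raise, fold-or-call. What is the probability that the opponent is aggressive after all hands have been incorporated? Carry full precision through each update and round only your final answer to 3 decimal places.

0.029

After 'raise': normaliser = 0.9·0.5500 + 0.35·0.2000 + 0.35·0.2500; P(aggressive) ≈ 0.7586, P(balanced) ≈ 0.1073, P(conservative) ≈ 0.1341
After 'fold-or-call': normaliser = 0.1·0.7586 + 0.65·0.1073 + 0.65·0.1341; P(aggressive) ≈ 0.3259, P(balanced) ≈ 0.2996, P(conservative) ≈ 0.3745
After 'fold-or-call': normaliser = 0.1·0.3259 + 0.65·0.2996 + 0.65·0.3745; P(aggressive) ≈ 0.0692, P(balanced) ≈ 0.4137, P(conservative) ≈ 0.5171
After 'raise': normaliser = 0.9·0.0692 + 0.35·0.4137 + 0.35·0.5171; P(aggressive) ≈ 0.1606, P(balanced) ≈ 0.3731, P(conservative) ≈ 0.4664
After 'fold-or-call': normaliser = 0.1·0.1606 + 0.65·0.3731 + 0.65·0.4664; P(aggressive) ≈ 0.0286, P(balanced) ≈ 0.4317, P(conservative) ≈ 0.5397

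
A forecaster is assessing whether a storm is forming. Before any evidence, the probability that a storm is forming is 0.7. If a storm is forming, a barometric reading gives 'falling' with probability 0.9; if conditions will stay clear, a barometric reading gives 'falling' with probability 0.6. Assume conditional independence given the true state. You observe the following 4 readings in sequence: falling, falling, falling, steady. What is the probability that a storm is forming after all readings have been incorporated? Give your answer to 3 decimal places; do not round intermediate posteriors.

0.663

Apply Bayes' rule sequentially, carrying P(storm) forward.
After 'falling': P(storm) = 0.9·0.7000 / (0.9·0.7000 + 0.6·0.3000) ≈ 0.7778
After 'falling': P(storm) = 0.9·0.7778 / (0.9·0.7778 + 0.6·0.2222) ≈ 0.8400
After 'falling': P(storm) = 0.9·0.8400 / (0.9·0.8400 + 0.6·0.1600) ≈ 0.8873
After 'steady': P(storm) = 0.1·0.8873 / (0.1·0.8873 + 0.4·0.1127) ≈ 0.6632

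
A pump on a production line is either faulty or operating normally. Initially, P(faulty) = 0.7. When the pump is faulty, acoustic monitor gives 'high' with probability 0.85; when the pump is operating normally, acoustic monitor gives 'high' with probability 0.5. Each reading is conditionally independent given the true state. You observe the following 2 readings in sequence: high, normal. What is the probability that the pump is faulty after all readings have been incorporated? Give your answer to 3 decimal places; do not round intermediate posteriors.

0.543

After 'high': P(faulty) = 0.85·0.7000 / (0.85·0.7000 + 0.5·0.3000) ≈ 0.7987
After 'normal': P(faulty) = 0.15·0.7987 / (0.15·0.7987 + 0.5·0.2013) ≈ 0.5434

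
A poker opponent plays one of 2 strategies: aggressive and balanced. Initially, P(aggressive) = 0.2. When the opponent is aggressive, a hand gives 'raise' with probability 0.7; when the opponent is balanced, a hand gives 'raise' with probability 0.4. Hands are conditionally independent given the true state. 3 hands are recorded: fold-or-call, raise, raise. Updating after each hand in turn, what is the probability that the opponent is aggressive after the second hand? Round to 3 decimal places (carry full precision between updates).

Each posterior becomes the prior for the next update.
After 'fold-or-call': P(aggressive) = 0.3·0.2000 / (0.3·0.2000 + 0.6·0.8000) ≈ 0.1111
After 'raise': P(aggressive) = 0.7·0.1111 / (0.7·0.1111 + 0.4·0.8889) ≈ 0.1795

0.179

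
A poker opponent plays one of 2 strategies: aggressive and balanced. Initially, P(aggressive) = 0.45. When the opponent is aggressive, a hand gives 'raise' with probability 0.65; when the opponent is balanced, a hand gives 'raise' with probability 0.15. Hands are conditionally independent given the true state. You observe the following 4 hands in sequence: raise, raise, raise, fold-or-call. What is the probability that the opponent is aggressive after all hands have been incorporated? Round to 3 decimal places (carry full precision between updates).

After 'raise': P(aggressive) = 0.65·0.4500 / (0.65·0.4500 + 0.15·0.5500) ≈ 0.7800
After 'raise': P(aggressive) = 0.65·0.7800 / (0.65·0.7800 + 0.15·0.2200) ≈ 0.9389
After 'raise': P(aggressive) = 0.65·0.9389 / (0.65·0.9389 + 0.15·0.0611) ≈ 0.9852
After 'fold-or-call': P(aggressive) = 0.35·0.9852 / (0.35·0.9852 + 0.85·0.0148) ≈ 0.9648

0.965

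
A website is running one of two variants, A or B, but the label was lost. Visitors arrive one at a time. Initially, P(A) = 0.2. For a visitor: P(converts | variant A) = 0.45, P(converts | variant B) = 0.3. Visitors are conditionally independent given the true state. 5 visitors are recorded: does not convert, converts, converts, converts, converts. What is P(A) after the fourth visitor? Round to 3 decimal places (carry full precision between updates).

0.399

Each posterior becomes the prior for the next update.
After 'does not convert': P(A) = 0.55·0.2000 / (0.55·0.2000 + 0.7·0.8000) ≈ 0.1642
After 'converts': P(A) = 0.45·0.1642 / (0.45·0.1642 + 0.3·0.8358) ≈ 0.2276
After 'converts': P(A) = 0.45·0.2276 / (0.45·0.2276 + 0.3·0.7724) ≈ 0.3065
After 'converts': P(A) = 0.45·0.3065 / (0.45·0.3065 + 0.3·0.6935) ≈ 0.3987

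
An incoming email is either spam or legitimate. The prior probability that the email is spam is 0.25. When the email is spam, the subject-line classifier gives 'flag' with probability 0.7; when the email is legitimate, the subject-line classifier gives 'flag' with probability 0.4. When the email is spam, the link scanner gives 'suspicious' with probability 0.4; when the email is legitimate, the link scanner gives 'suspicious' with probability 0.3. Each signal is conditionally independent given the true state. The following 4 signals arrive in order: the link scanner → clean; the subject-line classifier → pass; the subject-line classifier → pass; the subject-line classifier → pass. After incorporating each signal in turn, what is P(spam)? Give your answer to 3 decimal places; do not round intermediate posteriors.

0.034

After the link scanner='clean': P(spam) = 0.6·0.2500 / (0.6·0.2500 + 0.7·0.7500) ≈ 0.2222
After the subject-line classifier='pass': P(spam) = 0.3·0.2222 / (0.3·0.2222 + 0.6·0.7778) ≈ 0.1250
After the subject-line classifier='pass': P(spam) = 0.3·0.1250 / (0.3·0.1250 + 0.6·0.8750) ≈ 0.0667
After the subject-line classifier='pass': P(spam) = 0.3·0.0667 / (0.3·0.0667 + 0.6·0.9333) ≈ 0.0345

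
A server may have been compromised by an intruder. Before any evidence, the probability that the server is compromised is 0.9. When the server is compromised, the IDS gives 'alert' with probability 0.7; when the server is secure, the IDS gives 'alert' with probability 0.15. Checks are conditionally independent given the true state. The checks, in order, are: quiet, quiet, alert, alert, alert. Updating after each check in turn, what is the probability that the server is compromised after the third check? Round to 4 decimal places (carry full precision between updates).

Each posterior becomes the prior for the next update.
After 'quiet': P(compromised) = 0.3·0.9000 / (0.3·0.9000 + 0.85·0.1000) ≈ 0.7606
After 'quiet': P(compromised) = 0.3·0.7606 / (0.3·0.7606 + 0.85·0.2394) ≈ 0.5285
After 'alert': P(compromised) = 0.7·0.5285 / (0.7·0.5285 + 0.15·0.4715) ≈ 0.8395

0.8395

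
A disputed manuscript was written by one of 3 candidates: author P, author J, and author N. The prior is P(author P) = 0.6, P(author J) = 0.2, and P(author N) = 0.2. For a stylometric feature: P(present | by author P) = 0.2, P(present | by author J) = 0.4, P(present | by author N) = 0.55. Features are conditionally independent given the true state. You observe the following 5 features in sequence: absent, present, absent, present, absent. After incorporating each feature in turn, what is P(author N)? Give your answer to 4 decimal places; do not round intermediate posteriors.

0.2231

After 'absent': normaliser = 0.8·0.6000 + 0.6·0.2000 + 0.45·0.2000; P(author P) ≈ 0.6957, P(author J) ≈ 0.1739, P(author N) ≈ 0.1304
After 'present': normaliser = 0.2·0.6957 + 0.4·0.1739 + 0.55·0.1304; P(author P) ≈ 0.4961, P(author J) ≈ 0.2481, P(author N) ≈ 0.2558
After 'absent': normaliser = 0.8·0.4961 + 0.6·0.2481 + 0.45·0.2558; P(author P) ≈ 0.6006, P(author J) ≈ 0.2252, P(author N) ≈ 0.1742
After 'present': normaliser = 0.2·0.6006 + 0.4·0.2252 + 0.55·0.1742; P(author P) ≈ 0.3925, P(author J) ≈ 0.2944, P(author N) ≈ 0.3131
After 'absent': normaliser = 0.8·0.3925 + 0.6·0.2944 + 0.45·0.3131; P(author P) ≈ 0.4972, P(author J) ≈ 0.2797, P(author N) ≈ 0.2231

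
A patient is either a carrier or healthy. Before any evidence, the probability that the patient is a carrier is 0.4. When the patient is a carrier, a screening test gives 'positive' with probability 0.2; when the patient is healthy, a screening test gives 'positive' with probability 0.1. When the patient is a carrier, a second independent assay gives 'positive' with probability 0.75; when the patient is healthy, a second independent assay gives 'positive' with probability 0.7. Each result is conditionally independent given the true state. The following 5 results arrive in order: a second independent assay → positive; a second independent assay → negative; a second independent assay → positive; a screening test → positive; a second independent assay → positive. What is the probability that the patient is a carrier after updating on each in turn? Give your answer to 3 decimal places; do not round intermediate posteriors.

Apply Bayes' rule sequentially, carrying P(carrier) forward.
After a second independent assay='positive': P(carrier) = 0.75·0.4000 / (0.75·0.4000 + 0.7·0.6000) ≈ 0.4167
After a second independent assay='negative': P(carrier) = 0.25·0.4167 / (0.25·0.4167 + 0.3·0.5833) ≈ 0.3731
After a second independent assay='positive': P(carrier) = 0.75·0.3731 / (0.75·0.3731 + 0.7·0.6269) ≈ 0.3894
After a screening test='positive': P(carrier) = 0.2·0.3894 / (0.2·0.3894 + 0.1·0.6106) ≈ 0.5605
After a second independent assay='positive': P(carrier) = 0.75·0.5605 / (0.75·0.5605 + 0.7·0.4395) ≈ 0.5775

0.577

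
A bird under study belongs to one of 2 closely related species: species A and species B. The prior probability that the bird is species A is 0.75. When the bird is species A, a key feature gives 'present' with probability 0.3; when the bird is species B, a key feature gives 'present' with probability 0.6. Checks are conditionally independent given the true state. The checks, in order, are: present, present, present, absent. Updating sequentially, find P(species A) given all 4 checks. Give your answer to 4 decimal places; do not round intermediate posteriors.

0.3962

Each posterior becomes the prior for the next update.
After 'present': P(species A) = 0.3·0.7500 / (0.3·0.7500 + 0.6·0.2500) ≈ 0.6000
After 'present': P(species A) = 0.3·0.6000 / (0.3·0.6000 + 0.6·0.4000) ≈ 0.4286
After 'present': P(species A) = 0.3·0.4286 / (0.3·0.4286 + 0.6·0.5714) ≈ 0.2727
After 'absent': P(species A) = 0.7·0.2727 / (0.7·0.2727 + 0.4·0.7273) ≈ 0.3962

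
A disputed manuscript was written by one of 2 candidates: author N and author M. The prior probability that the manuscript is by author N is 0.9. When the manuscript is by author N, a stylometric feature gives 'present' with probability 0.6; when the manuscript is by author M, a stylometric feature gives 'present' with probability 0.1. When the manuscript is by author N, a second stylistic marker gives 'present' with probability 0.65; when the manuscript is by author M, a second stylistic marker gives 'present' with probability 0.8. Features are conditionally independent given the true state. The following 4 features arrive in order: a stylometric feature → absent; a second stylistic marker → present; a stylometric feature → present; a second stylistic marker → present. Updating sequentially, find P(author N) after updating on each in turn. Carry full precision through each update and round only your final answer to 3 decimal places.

After a stylometric feature='absent': P(author N) = 0.4·0.9000 / (0.4·0.9000 + 0.9·0.1000) ≈ 0.8000
After a second stylistic marker='present': P(author N) = 0.65·0.8000 / (0.65·0.8000 + 0.8·0.2000) ≈ 0.7647
After a stylometric feature='present': P(author N) = 0.6·0.7647 / (0.6·0.7647 + 0.1·0.2353) ≈ 0.9512
After a second stylistic marker='present': P(author N) = 0.65·0.9512 / (0.65·0.9512 + 0.8·0.0488) ≈ 0.9406

0.941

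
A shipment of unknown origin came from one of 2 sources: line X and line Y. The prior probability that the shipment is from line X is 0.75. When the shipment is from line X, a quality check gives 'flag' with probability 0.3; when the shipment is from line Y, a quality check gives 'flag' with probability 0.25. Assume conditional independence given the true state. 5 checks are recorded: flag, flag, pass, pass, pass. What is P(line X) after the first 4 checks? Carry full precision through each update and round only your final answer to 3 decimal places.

After 'flag': P(line X) = 0.3·0.7500 / (0.3·0.7500 + 0.25·0.2500) ≈ 0.7826
After 'flag': P(line X) = 0.3·0.7826 / (0.3·0.7826 + 0.25·0.2174) ≈ 0.8120
After 'pass': P(line X) = 0.7·0.8120 / (0.7·0.8120 + 0.75·0.1880) ≈ 0.8013
After 'pass': P(line X) = 0.7·0.8013 / (0.7·0.8013 + 0.75·0.1987) ≈ 0.7901

0.790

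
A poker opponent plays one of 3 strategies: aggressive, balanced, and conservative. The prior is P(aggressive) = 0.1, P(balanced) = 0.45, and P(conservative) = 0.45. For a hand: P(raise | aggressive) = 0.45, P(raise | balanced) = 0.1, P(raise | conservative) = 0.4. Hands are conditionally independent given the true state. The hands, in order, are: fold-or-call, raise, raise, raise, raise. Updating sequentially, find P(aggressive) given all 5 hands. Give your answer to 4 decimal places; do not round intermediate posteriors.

0.2449

After 'fold-or-call': normaliser = 0.55·0.1000 + 0.9·0.4500 + 0.6·0.4500; P(aggressive) ≈ 0.0753, P(balanced) ≈ 0.5548, P(conservative) ≈ 0.3699
After 'raise': normaliser = 0.45·0.0753 + 0.1·0.5548 + 0.4·0.3699; P(aggressive) ≈ 0.1429, P(balanced) ≈ 0.2338, P(conservative) ≈ 0.6234
After 'raise': normaliser = 0.45·0.1429 + 0.1·0.2338 + 0.4·0.6234; P(aggressive) ≈ 0.1908, P(balanced) ≈ 0.0694, P(conservative) ≈ 0.7399
After 'raise': normaliser = 0.45·0.1908 + 0.1·0.0694 + 0.4·0.7399; P(aggressive) ≈ 0.2208, P(balanced) ≈ 0.0178, P(conservative) ≈ 0.7613
After 'raise': normaliser = 0.45·0.2208 + 0.1·0.0178 + 0.4·0.7613; P(aggressive) ≈ 0.2449, P(balanced) ≈ 0.0044, P(conservative) ≈ 0.7507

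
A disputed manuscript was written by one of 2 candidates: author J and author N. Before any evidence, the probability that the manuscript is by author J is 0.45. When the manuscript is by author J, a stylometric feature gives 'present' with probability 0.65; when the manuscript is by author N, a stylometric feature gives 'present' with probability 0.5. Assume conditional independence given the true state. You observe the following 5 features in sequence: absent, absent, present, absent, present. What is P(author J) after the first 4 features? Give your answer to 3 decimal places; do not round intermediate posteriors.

After 'absent': P(author J) = 0.35·0.4500 / (0.35·0.4500 + 0.5·0.5500) ≈ 0.3642
After 'absent': P(author J) = 0.35·0.3642 / (0.35·0.3642 + 0.5·0.6358) ≈ 0.2862
After 'present': P(author J) = 0.65·0.2862 / (0.65·0.2862 + 0.5·0.7138) ≈ 0.3426
After 'absent': P(author J) = 0.35·0.3426 / (0.35·0.3426 + 0.5·0.6574) ≈ 0.2673

0.267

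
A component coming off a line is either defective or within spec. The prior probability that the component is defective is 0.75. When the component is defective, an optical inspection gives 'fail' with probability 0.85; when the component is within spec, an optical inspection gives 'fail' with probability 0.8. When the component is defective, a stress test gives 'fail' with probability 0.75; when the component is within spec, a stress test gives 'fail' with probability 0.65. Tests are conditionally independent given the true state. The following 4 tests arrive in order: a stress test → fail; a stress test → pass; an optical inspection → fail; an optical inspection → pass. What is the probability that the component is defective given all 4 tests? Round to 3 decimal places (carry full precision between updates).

After a stress test='fail': P(defective) = 0.75·0.7500 / (0.75·0.7500 + 0.65·0.2500) ≈ 0.7759
After a stress test='pass': P(defective) = 0.25·0.7759 / (0.25·0.7759 + 0.35·0.2241) ≈ 0.7120
After an optical inspection='fail': P(defective) = 0.85·0.7120 / (0.85·0.7120 + 0.8·0.2880) ≈ 0.7243
After an optical inspection='pass': P(defective) = 0.15·0.7243 / (0.15·0.7243 + 0.2·0.2757) ≈ 0.6633

0.663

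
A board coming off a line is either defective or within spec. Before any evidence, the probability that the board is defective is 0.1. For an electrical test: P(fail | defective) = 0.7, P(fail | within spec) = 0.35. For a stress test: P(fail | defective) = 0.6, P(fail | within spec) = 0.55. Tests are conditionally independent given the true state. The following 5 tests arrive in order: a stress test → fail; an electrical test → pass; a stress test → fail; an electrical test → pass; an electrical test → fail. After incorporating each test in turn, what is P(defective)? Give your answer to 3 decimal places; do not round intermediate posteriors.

Apply Bayes' rule sequentially, carrying P(defective) forward.
After a stress test='fail': P(defective) = 0.6·0.1000 / (0.6·0.1000 + 0.55·0.9000) ≈ 0.1081
After an electrical test='pass': P(defective) = 0.3·0.1081 / (0.3·0.1081 + 0.65·0.8919) ≈ 0.0530
After a stress test='fail': P(defective) = 0.6·0.0530 / (0.6·0.0530 + 0.55·0.9470) ≈ 0.0575
After an electrical test='pass': P(defective) = 0.3·0.0575 / (0.3·0.0575 + 0.65·0.9425) ≈ 0.0274
After an electrical test='fail': P(defective) = 0.7·0.0274 / (0.7·0.0274 + 0.35·0.9726) ≈ 0.0533

0.053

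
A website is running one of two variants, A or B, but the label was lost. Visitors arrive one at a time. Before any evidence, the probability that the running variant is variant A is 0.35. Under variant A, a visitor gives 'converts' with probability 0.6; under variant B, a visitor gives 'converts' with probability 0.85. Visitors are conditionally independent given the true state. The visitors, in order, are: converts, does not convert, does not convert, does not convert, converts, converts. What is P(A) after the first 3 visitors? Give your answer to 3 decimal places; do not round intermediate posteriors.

Each posterior becomes the prior for the next update.
After 'converts': P(A) = 0.6·0.3500 / (0.6·0.3500 + 0.85·0.6500) ≈ 0.2754
After 'does not convert': P(A) = 0.4·0.2754 / (0.4·0.2754 + 0.15·0.7246) ≈ 0.5034
After 'does not convert': P(A) = 0.4·0.5034 / (0.4·0.5034 + 0.15·0.4966) ≈ 0.7299

0.730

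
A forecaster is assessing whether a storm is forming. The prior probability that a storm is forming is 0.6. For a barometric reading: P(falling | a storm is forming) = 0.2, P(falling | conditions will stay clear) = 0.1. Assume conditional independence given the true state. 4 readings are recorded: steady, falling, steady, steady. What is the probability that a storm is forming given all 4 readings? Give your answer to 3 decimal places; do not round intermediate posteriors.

0.678

After 'steady': P(storm) = 0.8·0.6000 / (0.8·0.6000 + 0.9·0.4000) ≈ 0.5714
After 'falling': P(storm) = 0.2·0.5714 / (0.2·0.5714 + 0.1·0.4286) ≈ 0.7273
After 'steady': P(storm) = 0.8·0.7273 / (0.8·0.7273 + 0.9·0.2727) ≈ 0.7033
After 'steady': P(storm) = 0.8·0.7033 / (0.8·0.7033 + 0.9·0.2967) ≈ 0.6781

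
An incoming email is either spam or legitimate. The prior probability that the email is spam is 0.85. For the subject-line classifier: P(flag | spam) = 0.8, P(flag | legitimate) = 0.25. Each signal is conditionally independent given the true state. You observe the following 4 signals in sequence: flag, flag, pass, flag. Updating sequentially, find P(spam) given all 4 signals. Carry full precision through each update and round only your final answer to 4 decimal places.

After 'flag': P(spam) = 0.8·0.8500 / (0.8·0.8500 + 0.25·0.1500) ≈ 0.9477
After 'flag': P(spam) = 0.8·0.9477 / (0.8·0.9477 + 0.25·0.0523) ≈ 0.9831
After 'pass': P(spam) = 0.2·0.9831 / (0.2·0.9831 + 0.75·0.0169) ≈ 0.9393
After 'flag': P(spam) = 0.8·0.9393 / (0.8·0.9393 + 0.25·0.0607) ≈ 0.9802

0.9802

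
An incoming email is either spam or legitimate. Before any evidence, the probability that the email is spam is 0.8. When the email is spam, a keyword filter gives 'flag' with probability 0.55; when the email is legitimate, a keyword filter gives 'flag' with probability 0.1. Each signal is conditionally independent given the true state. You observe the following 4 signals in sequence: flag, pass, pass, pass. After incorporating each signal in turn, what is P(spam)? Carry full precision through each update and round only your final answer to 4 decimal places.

0.7333

After 'flag': P(spam) = 0.55·0.8000 / (0.55·0.8000 + 0.1·0.2000) ≈ 0.9565
After 'pass': P(spam) = 0.45·0.9565 / (0.45·0.9565 + 0.9·0.0435) ≈ 0.9167
After 'pass': P(spam) = 0.45·0.9167 / (0.45·0.9167 + 0.9·0.0833) ≈ 0.8462
After 'pass': P(spam) = 0.45·0.8462 / (0.45·0.8462 + 0.9·0.1538) ≈ 0.7333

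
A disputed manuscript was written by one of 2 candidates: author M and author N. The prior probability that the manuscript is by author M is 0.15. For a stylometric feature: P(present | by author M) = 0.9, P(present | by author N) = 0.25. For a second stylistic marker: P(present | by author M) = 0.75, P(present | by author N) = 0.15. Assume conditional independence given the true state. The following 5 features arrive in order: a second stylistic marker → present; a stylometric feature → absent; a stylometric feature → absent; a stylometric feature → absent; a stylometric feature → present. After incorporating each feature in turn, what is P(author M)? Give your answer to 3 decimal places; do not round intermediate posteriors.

0.007

After a second stylistic marker='present': P(author M) = 0.75·0.1500 / (0.75·0.1500 + 0.15·0.8500) ≈ 0.4688
After a stylometric feature='absent': P(author M) = 0.1·0.4688 / (0.1·0.4688 + 0.75·0.5312) ≈ 0.1053
After a stylometric feature='absent': P(author M) = 0.1·0.1053 / (0.1·0.1053 + 0.75·0.8947) ≈ 0.0154
After a stylometric feature='absent': P(author M) = 0.1·0.0154 / (0.1·0.0154 + 0.75·0.9846) ≈ 0.0021
After a stylometric feature='present': P(author M) = 0.9·0.0021 / (0.9·0.0021 + 0.25·0.9979) ≈ 0.0075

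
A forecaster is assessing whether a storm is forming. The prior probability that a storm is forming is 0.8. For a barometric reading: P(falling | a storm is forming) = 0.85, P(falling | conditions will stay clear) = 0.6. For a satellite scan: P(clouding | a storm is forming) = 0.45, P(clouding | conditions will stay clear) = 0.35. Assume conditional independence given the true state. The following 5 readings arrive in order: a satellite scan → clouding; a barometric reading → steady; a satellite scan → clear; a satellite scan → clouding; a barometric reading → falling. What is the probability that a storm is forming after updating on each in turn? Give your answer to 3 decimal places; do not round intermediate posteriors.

0.748

After a satellite scan='clouding': P(storm) = 0.45·0.8000 / (0.45·0.8000 + 0.35·0.2000) ≈ 0.8372
After a barometric reading='steady': P(storm) = 0.15·0.8372 / (0.15·0.8372 + 0.4·0.1628) ≈ 0.6585
After a satellite scan='clear': P(storm) = 0.55·0.6585 / (0.55·0.6585 + 0.65·0.3415) ≈ 0.6200
After a satellite scan='clouding': P(storm) = 0.45·0.6200 / (0.45·0.6200 + 0.35·0.3800) ≈ 0.6772
After a barometric reading='falling': P(storm) = 0.85·0.6772 / (0.85·0.6772 + 0.6·0.3228) ≈ 0.7483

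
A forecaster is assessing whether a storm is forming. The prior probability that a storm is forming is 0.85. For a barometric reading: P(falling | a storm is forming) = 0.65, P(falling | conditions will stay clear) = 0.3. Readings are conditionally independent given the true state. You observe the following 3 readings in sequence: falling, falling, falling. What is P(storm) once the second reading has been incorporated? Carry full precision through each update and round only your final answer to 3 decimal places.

0.964

Each posterior becomes the prior for the next update.
After 'falling': P(storm) = 0.65·0.8500 / (0.65·0.8500 + 0.3·0.1500) ≈ 0.9247
After 'falling': P(storm) = 0.65·0.9247 / (0.65·0.9247 + 0.3·0.0753) ≈ 0.9638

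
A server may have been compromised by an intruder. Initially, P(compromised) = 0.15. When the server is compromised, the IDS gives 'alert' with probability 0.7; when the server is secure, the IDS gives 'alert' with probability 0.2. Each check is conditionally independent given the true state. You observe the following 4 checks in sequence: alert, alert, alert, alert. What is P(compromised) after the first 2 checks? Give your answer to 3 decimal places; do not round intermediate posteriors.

0.684

After 'alert': P(compromised) = 0.7·0.1500 / (0.7·0.1500 + 0.2·0.8500) ≈ 0.3818
After 'alert': P(compromised) = 0.7·0.3818 / (0.7·0.3818 + 0.2·0.6182) ≈ 0.6837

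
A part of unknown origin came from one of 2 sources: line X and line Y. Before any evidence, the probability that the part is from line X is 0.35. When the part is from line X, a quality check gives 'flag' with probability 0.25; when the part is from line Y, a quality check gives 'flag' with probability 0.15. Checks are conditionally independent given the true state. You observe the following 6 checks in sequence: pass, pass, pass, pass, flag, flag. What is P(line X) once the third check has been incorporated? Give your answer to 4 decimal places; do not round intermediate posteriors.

After 'pass': P(line X) = 0.75·0.3500 / (0.75·0.3500 + 0.85·0.6500) ≈ 0.3221
After 'pass': P(line X) = 0.75·0.3221 / (0.75·0.3221 + 0.85·0.6779) ≈ 0.2954
After 'pass': P(line X) = 0.75·0.2954 / (0.75·0.2954 + 0.85·0.7046) ≈ 0.2700

0.2700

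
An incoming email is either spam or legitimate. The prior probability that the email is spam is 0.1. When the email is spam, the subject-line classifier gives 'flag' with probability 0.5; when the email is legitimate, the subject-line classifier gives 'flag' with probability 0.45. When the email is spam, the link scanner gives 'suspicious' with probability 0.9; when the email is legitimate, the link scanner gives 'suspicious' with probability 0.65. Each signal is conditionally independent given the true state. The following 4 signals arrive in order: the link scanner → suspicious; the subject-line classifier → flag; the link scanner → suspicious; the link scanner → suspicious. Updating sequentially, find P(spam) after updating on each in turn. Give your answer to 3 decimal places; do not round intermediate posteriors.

After the link scanner='suspicious': P(spam) = 0.9·0.1000 / (0.9·0.1000 + 0.65·0.9000) ≈ 0.1333
After the subject-line classifier='flag': P(spam) = 0.5·0.1333 / (0.5·0.1333 + 0.45·0.8667) ≈ 0.1460
After the link scanner='suspicious': P(spam) = 0.9·0.1460 / (0.9·0.1460 + 0.65·0.8540) ≈ 0.1914
After the link scanner='suspicious': P(spam) = 0.9·0.1914 / (0.9·0.1914 + 0.65·0.8086) ≈ 0.2468

0.247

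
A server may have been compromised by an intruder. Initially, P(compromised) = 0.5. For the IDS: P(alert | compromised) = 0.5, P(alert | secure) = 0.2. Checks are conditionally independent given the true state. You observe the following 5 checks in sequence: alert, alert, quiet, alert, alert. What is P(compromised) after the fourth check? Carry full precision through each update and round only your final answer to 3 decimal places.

0.907

After 'alert': P(compromised) = 0.5·0.5000 / (0.5·0.5000 + 0.2·0.5000) ≈ 0.7143
After 'alert': P(compromised) = 0.5·0.7143 / (0.5·0.7143 + 0.2·0.2857) ≈ 0.8621
After 'quiet': P(compromised) = 0.5·0.8621 / (0.5·0.8621 + 0.8·0.1379) ≈ 0.7962
After 'alert': P(compromised) = 0.5·0.7962 / (0.5·0.7962 + 0.2·0.2038) ≈ 0.9071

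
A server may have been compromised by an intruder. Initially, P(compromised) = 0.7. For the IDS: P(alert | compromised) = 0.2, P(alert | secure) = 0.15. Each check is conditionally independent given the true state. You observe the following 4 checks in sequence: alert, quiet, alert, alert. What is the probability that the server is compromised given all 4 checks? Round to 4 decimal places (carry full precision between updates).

After 'alert': P(compromised) = 0.2·0.7000 / (0.2·0.7000 + 0.15·0.3000) ≈ 0.7568
After 'quiet': P(compromised) = 0.8·0.7568 / (0.8·0.7568 + 0.85·0.2432) ≈ 0.7454
After 'alert': P(compromised) = 0.2·0.7454 / (0.2·0.7454 + 0.15·0.2546) ≈ 0.7961
After 'alert': P(compromised) = 0.2·0.7961 / (0.2·0.7961 + 0.15·0.2039) ≈ 0.8389

0.8389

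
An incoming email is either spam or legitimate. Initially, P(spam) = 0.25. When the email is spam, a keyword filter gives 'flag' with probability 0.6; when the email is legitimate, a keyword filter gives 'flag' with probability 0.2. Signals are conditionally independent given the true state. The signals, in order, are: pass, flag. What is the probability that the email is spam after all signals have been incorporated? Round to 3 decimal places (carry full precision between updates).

Apply Bayes' rule sequentially, carrying P(spam) forward.
After 'pass': P(spam) = 0.4·0.2500 / (0.4·0.2500 + 0.8·0.7500) ≈ 0.1429
After 'flag': P(spam) = 0.6·0.1429 / (0.6·0.1429 + 0.2·0.8571) ≈ 0.3333

0.333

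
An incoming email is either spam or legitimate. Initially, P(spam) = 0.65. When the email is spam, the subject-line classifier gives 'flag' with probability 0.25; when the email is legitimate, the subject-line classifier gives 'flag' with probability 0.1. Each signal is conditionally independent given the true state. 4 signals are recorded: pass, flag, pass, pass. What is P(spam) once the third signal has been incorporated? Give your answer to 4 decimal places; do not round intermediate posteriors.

After 'pass': P(spam) = 0.75·0.6500 / (0.75·0.6500 + 0.9·0.3500) ≈ 0.6075
After 'flag': P(spam) = 0.25·0.6075 / (0.25·0.6075 + 0.1·0.3925) ≈ 0.7946
After 'pass': P(spam) = 0.75·0.7946 / (0.75·0.7946 + 0.9·0.2054) ≈ 0.7633

0.7633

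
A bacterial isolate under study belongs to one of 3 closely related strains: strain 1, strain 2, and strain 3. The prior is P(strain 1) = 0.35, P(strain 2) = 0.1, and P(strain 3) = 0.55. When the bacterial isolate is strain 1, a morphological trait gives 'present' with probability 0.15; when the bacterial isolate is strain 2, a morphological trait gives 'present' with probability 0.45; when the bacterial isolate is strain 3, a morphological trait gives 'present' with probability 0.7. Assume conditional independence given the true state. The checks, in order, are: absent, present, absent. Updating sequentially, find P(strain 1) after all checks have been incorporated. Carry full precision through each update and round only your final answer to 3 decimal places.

0.440

Each posterior becomes the prior for the next update.
After 'absent': normaliser = 0.85·0.3500 + 0.55·0.1000 + 0.3·0.5500; P(strain 1) ≈ 0.5749, P(strain 2) ≈ 0.1063, P(strain 3) ≈ 0.3188
After 'present': normaliser = 0.15·0.5749 + 0.45·0.1063 + 0.7·0.3188; P(strain 1) ≈ 0.2414, P(strain 2) ≈ 0.1339, P(strain 3) ≈ 0.6247
After 'absent': normaliser = 0.85·0.2414 + 0.55·0.1339 + 0.3·0.6247; P(strain 1) ≈ 0.4401, P(strain 2) ≈ 0.1579, P(strain 3) ≈ 0.4020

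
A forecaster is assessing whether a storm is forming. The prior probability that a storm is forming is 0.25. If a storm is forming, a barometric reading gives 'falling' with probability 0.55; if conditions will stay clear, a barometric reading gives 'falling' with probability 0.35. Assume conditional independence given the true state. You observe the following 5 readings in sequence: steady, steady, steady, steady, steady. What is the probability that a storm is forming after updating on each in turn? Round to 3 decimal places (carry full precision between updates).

After 'steady': P(storm) = 0.45·0.2500 / (0.45·0.2500 + 0.65·0.7500) ≈ 0.1875
After 'steady': P(storm) = 0.45·0.1875 / (0.45·0.1875 + 0.65·0.8125) ≈ 0.1378
After 'steady': P(storm) = 0.45·0.1378 / (0.45·0.1378 + 0.65·0.8622) ≈ 0.0996
After 'steady': P(storm) = 0.45·0.0996 / (0.45·0.0996 + 0.65·0.9004) ≈ 0.0711
After 'steady': P(storm) = 0.45·0.0711 / (0.45·0.0711 + 0.65·0.9289) ≈ 0.0503

0.050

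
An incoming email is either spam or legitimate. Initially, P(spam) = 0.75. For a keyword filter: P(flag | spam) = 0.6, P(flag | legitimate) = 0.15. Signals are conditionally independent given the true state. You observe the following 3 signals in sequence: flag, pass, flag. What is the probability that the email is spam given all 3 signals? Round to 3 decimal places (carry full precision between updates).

0.958

Each posterior becomes the prior for the next update.
After 'flag': P(spam) = 0.6·0.7500 / (0.6·0.7500 + 0.15·0.2500) ≈ 0.9231
After 'pass': P(spam) = 0.4·0.9231 / (0.4·0.9231 + 0.85·0.0769) ≈ 0.8496
After 'flag': P(spam) = 0.6·0.8496 / (0.6·0.8496 + 0.15·0.1504) ≈ 0.9576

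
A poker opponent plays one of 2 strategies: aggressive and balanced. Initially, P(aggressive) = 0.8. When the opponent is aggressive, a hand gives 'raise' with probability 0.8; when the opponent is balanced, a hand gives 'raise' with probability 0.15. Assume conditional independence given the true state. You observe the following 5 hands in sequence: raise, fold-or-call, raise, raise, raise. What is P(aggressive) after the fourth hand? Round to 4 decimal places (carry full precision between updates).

0.9930

After 'raise': P(aggressive) = 0.8·0.8000 / (0.8·0.8000 + 0.15·0.2000) ≈ 0.9552
After 'fold-or-call': P(aggressive) = 0.2·0.9552 / (0.2·0.9552 + 0.85·0.0448) ≈ 0.8339
After 'raise': P(aggressive) = 0.8·0.8339 / (0.8·0.8339 + 0.15·0.1661) ≈ 0.9640
After 'raise': P(aggressive) = 0.8·0.9640 / (0.8·0.9640 + 0.15·0.0360) ≈ 0.9930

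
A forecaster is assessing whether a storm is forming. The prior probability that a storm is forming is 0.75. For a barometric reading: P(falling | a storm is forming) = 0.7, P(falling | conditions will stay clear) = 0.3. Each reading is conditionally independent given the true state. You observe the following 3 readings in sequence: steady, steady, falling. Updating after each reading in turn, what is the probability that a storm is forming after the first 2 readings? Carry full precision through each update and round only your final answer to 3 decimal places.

After 'steady': P(storm) = 0.3·0.7500 / (0.3·0.7500 + 0.7·0.2500) ≈ 0.5625
After 'steady': P(storm) = 0.3·0.5625 / (0.3·0.5625 + 0.7·0.4375) ≈ 0.3553

0.355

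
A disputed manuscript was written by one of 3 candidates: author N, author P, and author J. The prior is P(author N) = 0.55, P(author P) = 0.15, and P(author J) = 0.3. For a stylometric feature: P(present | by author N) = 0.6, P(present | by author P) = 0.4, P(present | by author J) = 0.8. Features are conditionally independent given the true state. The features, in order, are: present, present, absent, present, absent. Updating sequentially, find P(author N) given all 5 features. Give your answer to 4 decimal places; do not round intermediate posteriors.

0.6644

After 'present': normaliser = 0.6·0.5500 + 0.4·0.1500 + 0.8·0.3000; P(author N) ≈ 0.5238, P(author P) ≈ 0.0952, P(author J) ≈ 0.3810
After 'present': normaliser = 0.6·0.5238 + 0.4·0.0952 + 0.8·0.3810; P(author N) ≈ 0.4783, P(author P) ≈ 0.0580, P(author J) ≈ 0.4638
After 'absent': normaliser = 0.4·0.4783 + 0.6·0.0580 + 0.2·0.4638; P(author N) ≈ 0.6000, P(author P) ≈ 0.1091, P(author J) ≈ 0.2909
After 'present': normaliser = 0.6·0.6000 + 0.4·0.1091 + 0.8·0.2909; P(author N) ≈ 0.5657, P(author P) ≈ 0.0686, P(author J) ≈ 0.3657
After 'absent': normaliser = 0.4·0.5657 + 0.6·0.0686 + 0.2·0.3657; P(author N) ≈ 0.6644, P(author P) ≈ 0.1208, P(author J) ≈ 0.2148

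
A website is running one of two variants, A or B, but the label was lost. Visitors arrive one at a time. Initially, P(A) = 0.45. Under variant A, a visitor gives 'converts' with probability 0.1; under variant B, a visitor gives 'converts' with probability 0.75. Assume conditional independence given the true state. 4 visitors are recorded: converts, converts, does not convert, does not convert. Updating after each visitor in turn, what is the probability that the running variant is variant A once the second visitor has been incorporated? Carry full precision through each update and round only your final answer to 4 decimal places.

After 'converts': P(A) = 0.1·0.4500 / (0.1·0.4500 + 0.75·0.5500) ≈ 0.0984
After 'converts': P(A) = 0.1·0.0984 / (0.1·0.0984 + 0.75·0.9016) ≈ 0.0143

0.0143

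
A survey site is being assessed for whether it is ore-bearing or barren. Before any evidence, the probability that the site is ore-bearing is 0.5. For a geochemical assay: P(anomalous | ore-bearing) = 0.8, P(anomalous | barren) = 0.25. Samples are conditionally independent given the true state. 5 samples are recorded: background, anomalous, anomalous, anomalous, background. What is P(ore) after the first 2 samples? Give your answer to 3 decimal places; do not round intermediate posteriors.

0.460

After 'background': P(ore) = 0.2·0.5000 / (0.2·0.5000 + 0.75·0.5000) ≈ 0.2105
After 'anomalous': P(ore) = 0.8·0.2105 / (0.8·0.2105 + 0.25·0.7895) ≈ 0.4604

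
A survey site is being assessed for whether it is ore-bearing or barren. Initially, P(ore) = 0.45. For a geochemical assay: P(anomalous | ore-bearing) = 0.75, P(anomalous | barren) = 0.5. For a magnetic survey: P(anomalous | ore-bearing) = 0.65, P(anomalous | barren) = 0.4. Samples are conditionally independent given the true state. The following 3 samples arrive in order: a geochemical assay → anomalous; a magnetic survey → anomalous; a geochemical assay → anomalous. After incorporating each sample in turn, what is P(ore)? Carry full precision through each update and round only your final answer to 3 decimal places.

After a geochemical assay='anomalous': P(ore) = 0.75·0.4500 / (0.75·0.4500 + 0.5·0.5500) ≈ 0.5510
After a magnetic survey='anomalous': P(ore) = 0.65·0.5510 / (0.65·0.5510 + 0.4·0.4490) ≈ 0.6660
After a geochemical assay='anomalous': P(ore) = 0.75·0.6660 / (0.75·0.6660 + 0.5·0.3340) ≈ 0.7495

0.749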